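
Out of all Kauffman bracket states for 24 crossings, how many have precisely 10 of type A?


We choose which 10 of 24 crossings get A-smoothings.
C(24, 10) = 24! / (10! * 14!)
= 1961256

1961256


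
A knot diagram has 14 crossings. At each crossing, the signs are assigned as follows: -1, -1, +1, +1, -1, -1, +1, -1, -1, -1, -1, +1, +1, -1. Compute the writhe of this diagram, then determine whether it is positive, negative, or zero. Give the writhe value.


Step 1: Count positive crossings (+1).
Positive crossings: 5
Step 2: Count negative crossings (-1).
Negative crossings: 9
Step 3: Writhe = (positive) - (negative)
w = 5 - 9 = -4
Step 4: |w| = 4, and w is negative

-4


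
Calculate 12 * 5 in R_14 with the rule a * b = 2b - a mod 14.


12 * 5 = 2*5 - 12 mod 14
= 10 - 12 mod 14
= -2 mod 14 = 12

12


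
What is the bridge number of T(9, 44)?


The bridge number of T(p,q) is min(p,q).
min(9, 44) = 9

9


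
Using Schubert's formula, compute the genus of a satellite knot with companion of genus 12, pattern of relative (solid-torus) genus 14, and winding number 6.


Schubert: g(satellite) = g_rel(pattern) + |winding| * g(companion),
where g_rel(pattern) is the genus of the pattern relative to the solid torus.
= 14 + 6 * 12
= 14 + 72 = 86

86


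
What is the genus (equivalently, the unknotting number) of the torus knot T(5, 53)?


For a torus knot T(p,q), both the unknotting number and genus equal (p-1)(q-1)/2.
= (5-1)(53-1)/2
= 4*52/2
= 208/2 = 104

104


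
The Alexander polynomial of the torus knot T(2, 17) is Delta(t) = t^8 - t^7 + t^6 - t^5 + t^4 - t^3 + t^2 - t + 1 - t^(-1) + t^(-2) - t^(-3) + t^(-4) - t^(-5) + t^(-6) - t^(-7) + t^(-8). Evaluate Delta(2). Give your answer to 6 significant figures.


Substituting t = 2 into Delta(t) = t^8 - t^7 + t^6 - t^5 + t^4 - t^3 + t^2 - t + 1 - t^(-1) + t^(-2) - t^(-3) + t^(-4) - t^(-5) + t^(-6) - t^(-7) + t^(-8):
Term values: (256) + (-128) + (64) + (-32) + (16) + (-8) + (4) + (-2) + (1) + (-0.5) + (0.25) + (-0.125) + (0.0625) + (-0.03125) + (0.015625) + (-0.0078125) + (0.00390625)
Sum = 170.6679688
Rounded to 6 significant figures: 170.668

170.668


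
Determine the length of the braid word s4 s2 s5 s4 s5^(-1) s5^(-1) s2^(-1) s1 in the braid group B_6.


The word length counts the number of generators (including inverses).
Listing each generator: s4, s2, s5, s4, s5^(-1), s5^(-1), s2^(-1), s1
There are 8 generators in this braid word.

8


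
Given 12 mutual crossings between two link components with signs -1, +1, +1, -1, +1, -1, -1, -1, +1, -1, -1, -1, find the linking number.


Step 1: Count positive crossings: 4
Step 2: Count negative crossings: 8
Step 3: Sum of signs = 4 - 8 = -4
Step 4: Linking number = sum/2 = -4/2 = -2

-2


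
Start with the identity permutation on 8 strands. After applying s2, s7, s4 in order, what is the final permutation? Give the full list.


Starting with identity [1, 2, 3, 4, 5, 6, 7, 8].
Apply generators in sequence:
  After s2: [1, 3, 2, 4, 5, 6, 7, 8]
  After s7: [1, 3, 2, 4, 5, 6, 8, 7]
  After s4: [1, 3, 2, 5, 4, 6, 8, 7]
Final permutation: [1, 3, 2, 5, 4, 6, 8, 7]

[1, 3, 2, 5, 4, 6, 8, 7]


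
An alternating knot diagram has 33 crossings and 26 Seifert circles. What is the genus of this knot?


For alternating knots, g = (c - s + 1)/2.
= (33 - 26 + 1)/2
= 8/2 = 4

4


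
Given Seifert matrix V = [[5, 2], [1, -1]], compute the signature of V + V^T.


Step 1: V + V^T = [[10, 3], [3, -2]]
Step 2: trace = 8, det = -29
Step 3: Discriminant = 8^2 - 4*(-29) = 180
Step 4: Eigenvalues: 10.7082, -2.7082
Step 5: Signature = (# positive eigenvalues) - (# negative eigenvalues) = 0

0


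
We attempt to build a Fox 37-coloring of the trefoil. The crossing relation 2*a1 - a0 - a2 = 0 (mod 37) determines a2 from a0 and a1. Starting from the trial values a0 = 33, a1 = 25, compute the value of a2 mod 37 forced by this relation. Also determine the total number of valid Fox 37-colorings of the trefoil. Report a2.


Step 1: Apply the given crossing relation 2*a1 - a0 - a2 = 0 (mod 37).
  a2 = 2*a1 - a0 mod 37
  a2 = 2*25 - 33 mod 37
  a2 = 50 - 33 mod 37
  a2 = 17 mod 37 = 17
Step 2: The trefoil has determinant 3.
  Number of Fox p-colorings (p prime) is p^2 if p = 3, else p.
  Since 37 does not divide 3, only trivial (constant) colorings exist.
  (So the trial a0 = 33, a1 = 25 with a0 != a1 does NOT extend to a valid coloring of the whole trefoil: the other two crossing relations require 3*(a1 - a0) = 0 (mod 37), which fails.)
  Total colorings = 37
Step 3: a2 = 17, total Fox 37-colorings = 37

17


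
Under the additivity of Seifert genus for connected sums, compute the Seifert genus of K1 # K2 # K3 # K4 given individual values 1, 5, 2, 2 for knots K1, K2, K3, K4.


The Seifert genus is additive under connected sum.
Seifert genus(K1 # K2 # K3 # K4) = (1) + (5) + (2) + (2)
= 10

10


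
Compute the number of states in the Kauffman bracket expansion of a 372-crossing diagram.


Each crossing contributes 2 choices (A-smoothing or B-smoothing).
Total states = 2^372 = 9619630419041620901435312524449124464130795720328478190417063819395928166869436184427311097384012607618805661696

9619630419041620901435312524449124464130795720328478190417063819395928166869436184427311097384012607618805661696


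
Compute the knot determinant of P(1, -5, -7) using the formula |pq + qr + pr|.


Step 1: Compute pq + qr + pr.
pq = 1*(-5) = -5
qr = (-5)*(-7) = 35
pr = 1*(-7) = -7
pq + qr + pr = -5 + 35 + (-7) = 23
Step 2: Take absolute value.
det(P(1,-5,-7)) = |23| = 23

23


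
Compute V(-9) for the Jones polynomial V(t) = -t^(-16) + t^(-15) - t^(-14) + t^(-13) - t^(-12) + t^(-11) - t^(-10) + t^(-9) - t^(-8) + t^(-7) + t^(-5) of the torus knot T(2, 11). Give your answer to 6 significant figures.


Substituting t = -9 into V(t) = -t^(-16) + t^(-15) - t^(-14) + t^(-13) - t^(-12) + t^(-11) - t^(-10) + t^(-9) - t^(-8) + t^(-7) + t^(-5):
  (-)t^(-16) = -5.3966e-16
  (+)t^(-15) = -4.85694e-15
  (-)t^(-14) = -4.37124e-14
  (+)t^(-13) = -3.93412e-13
  (-)t^(-12) = -3.54071e-12
  (+)t^(-11) = -3.18664e-11
  (-)t^(-10) = -2.86797e-10
  (+)t^(-9) = -2.58117e-09
  (-)t^(-8) = -2.32306e-08
  (+)t^(-7) = -2.09075e-07
  (+)t^(-5) = -1.69351e-05
Sum = (-5.3966e-16) + (-4.85694e-15) + (-4.37124e-14) + (-3.93412e-13) + (-3.54071e-12) + (-3.18664e-11) + (-2.86797e-10) + (-2.58117e-09) + (-2.32306e-08) + (-2.09075e-07) + (-1.69351e-05)
= -1.717029736e-05
Rounded to 6 significant figures: -1.71703e-05

-1.71703e-05


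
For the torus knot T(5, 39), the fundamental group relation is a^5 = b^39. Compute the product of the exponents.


The relation is a^5 = b^39.
Product of exponents = 5 * 39
= 195

195


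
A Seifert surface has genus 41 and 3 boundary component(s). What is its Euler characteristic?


chi = 2 - 2g - b
= 2 - 2*41 - 3
= 2 - 82 - 3 = -83

-83


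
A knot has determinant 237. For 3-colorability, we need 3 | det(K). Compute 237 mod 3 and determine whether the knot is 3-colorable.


Step 1: A knot is p-colorable if and only if p divides its determinant.
Step 2: Compute 237 mod 3.
237 = 79 * 3 + 0
Step 3: 237 mod 3 = 0
Step 4: The knot is 3-colorable: yes

0


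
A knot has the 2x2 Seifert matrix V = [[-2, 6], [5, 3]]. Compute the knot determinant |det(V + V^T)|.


Step 1: Form V + V^T where V = [[-2, 6], [5, 3]]
  V^T = [[-2, 5], [6, 3]]
  V + V^T = [[-4, 11], [11, 6]]
Step 2: det(V + V^T) = (-4)*6 - 11*11
  = -24 - 121 = -145
Step 3: Knot determinant = |det(V + V^T)| = |-145| = 145

145


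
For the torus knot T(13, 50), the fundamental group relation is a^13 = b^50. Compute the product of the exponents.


The relation is a^13 = b^50.
Product of exponents = 13 * 50
= 650

650


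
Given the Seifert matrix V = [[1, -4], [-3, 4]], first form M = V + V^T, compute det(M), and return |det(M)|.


Step 1: Form V + V^T where V = [[1, -4], [-3, 4]]
  V^T = [[1, -3], [-4, 4]]
  V + V^T = [[2, -7], [-7, 8]]
Step 2: det(V + V^T) = 2*8 - (-7)*(-7)
  = 16 - 49 = -33
Step 3: Knot determinant = |det(V + V^T)| = |-33| = 33

33


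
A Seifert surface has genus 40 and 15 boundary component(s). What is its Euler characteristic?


chi = 2 - 2g - b
= 2 - 2*40 - 15
= 2 - 80 - 15 = -93

-93


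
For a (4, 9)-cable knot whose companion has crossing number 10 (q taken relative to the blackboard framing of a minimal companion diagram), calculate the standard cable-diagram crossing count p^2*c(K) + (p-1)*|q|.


Step 1: Each of the c(K) crossings of the companion diagram becomes p*p = p^2 crossings among the p parallel strands, and each of the |q| twists s_1 s_2 ... s_(p-1) adds (p-1) crossings.
  Crossings = p^2 * c(K) + (p-1)*|q|
Step 2: = 4^2 * 10 + (4-1)*9
Step 3: = 16*10 + 3*9
Step 4: = 160 + 27 = 187

187


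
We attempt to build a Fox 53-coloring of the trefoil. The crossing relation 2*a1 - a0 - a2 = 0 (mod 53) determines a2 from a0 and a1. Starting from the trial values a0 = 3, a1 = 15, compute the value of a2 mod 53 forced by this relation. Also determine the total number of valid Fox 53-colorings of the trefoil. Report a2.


Step 1: Apply the given crossing relation 2*a1 - a0 - a2 = 0 (mod 53).
  a2 = 2*a1 - a0 mod 53
  a2 = 2*15 - 3 mod 53
  a2 = 30 - 3 mod 53
  a2 = 27 mod 53 = 27
Step 2: The trefoil has determinant 3.
  Number of Fox p-colorings (p prime) is p^2 if p = 3, else p.
  Since 53 does not divide 3, only trivial (constant) colorings exist.
  (So the trial a0 = 3, a1 = 15 with a0 != a1 does NOT extend to a valid coloring of the whole trefoil: the other two crossing relations require 3*(a1 - a0) = 0 (mod 53), which fails.)
  Total colorings = 53
Step 3: a2 = 27, total Fox 53-colorings = 53

27


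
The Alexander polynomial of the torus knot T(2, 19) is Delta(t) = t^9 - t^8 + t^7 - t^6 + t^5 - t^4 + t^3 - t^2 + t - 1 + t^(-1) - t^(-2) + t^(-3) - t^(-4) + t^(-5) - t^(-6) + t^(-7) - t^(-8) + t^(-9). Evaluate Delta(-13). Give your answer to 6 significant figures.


Substituting t = -13 into Delta(t) = t^9 - t^8 + t^7 - t^6 + t^5 - t^4 + t^3 - t^2 + t - 1 + t^(-1) - t^(-2) + t^(-3) - t^(-4) + t^(-5) - t^(-6) + t^(-7) - t^(-8) + t^(-9):
Term values: (-10604499373) + (-815730721) + (-62748517) + (-4826809) + (-371293) + (-28561) + (-2197) + (-169) + (-13) + (-1) + (-0.0769231) + (-0.00591716) + (-0.000455166) + (-3.50128e-05) + (-2.69329e-06) + (-2.07176e-07) + (-1.59366e-08) + (-1.22589e-09) + (-9.42996e-11)
Sum = -1.148820765e+10
Rounded to 6 significant figures: -1.14882e+10

-1.14882e+10


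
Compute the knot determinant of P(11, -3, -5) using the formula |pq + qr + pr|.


Step 1: Compute pq + qr + pr.
pq = 11*(-3) = -33
qr = (-3)*(-5) = 15
pr = 11*(-5) = -55
pq + qr + pr = -33 + 15 + (-55) = -73
Step 2: Take absolute value.
det(P(11,-3,-5)) = |-73| = 73

73


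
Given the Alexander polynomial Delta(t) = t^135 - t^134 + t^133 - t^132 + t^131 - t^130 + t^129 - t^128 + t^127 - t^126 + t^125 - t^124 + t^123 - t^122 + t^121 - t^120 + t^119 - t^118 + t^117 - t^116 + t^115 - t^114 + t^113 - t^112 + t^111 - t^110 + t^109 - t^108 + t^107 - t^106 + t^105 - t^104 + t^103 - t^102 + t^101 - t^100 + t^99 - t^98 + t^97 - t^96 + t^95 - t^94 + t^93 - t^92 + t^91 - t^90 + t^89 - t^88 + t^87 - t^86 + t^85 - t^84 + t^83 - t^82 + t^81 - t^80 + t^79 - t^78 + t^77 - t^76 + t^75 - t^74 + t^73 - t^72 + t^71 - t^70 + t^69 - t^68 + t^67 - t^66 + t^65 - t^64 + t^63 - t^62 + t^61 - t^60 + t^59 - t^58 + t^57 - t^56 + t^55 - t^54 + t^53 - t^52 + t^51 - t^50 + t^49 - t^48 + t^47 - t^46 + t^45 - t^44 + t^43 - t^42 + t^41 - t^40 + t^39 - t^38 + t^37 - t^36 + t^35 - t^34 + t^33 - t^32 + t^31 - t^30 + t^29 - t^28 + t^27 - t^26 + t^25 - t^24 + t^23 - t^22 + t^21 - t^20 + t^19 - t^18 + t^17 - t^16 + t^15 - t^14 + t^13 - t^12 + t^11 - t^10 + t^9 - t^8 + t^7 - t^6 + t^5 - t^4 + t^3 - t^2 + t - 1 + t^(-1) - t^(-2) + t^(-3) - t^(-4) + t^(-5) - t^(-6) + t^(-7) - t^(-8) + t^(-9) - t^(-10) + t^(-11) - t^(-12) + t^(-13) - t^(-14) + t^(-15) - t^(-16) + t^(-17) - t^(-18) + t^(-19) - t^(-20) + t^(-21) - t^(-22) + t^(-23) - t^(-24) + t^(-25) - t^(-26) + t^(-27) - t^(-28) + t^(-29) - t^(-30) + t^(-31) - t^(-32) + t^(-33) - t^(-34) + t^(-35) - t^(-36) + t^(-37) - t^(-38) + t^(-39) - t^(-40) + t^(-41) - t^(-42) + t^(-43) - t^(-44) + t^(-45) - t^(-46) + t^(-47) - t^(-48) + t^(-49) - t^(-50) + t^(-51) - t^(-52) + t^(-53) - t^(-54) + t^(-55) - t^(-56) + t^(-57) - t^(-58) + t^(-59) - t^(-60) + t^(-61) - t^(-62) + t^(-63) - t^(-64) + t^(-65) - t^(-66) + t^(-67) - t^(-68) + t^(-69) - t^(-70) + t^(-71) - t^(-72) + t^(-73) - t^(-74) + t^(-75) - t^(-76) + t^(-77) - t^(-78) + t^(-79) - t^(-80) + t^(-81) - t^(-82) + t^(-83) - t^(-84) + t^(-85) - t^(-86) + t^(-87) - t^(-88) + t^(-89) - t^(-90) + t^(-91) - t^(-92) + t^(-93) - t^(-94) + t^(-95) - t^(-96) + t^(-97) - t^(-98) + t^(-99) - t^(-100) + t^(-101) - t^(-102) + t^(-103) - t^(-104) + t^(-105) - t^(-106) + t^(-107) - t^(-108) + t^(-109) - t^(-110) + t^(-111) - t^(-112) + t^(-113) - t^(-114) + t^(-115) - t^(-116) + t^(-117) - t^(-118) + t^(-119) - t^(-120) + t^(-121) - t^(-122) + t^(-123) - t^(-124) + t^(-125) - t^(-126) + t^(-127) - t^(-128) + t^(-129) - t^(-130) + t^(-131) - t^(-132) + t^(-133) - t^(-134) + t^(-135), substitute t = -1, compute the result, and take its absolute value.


Step 1: The polynomial has 271 terms with alternating signs, exponents from 135 down to -135.
Step 2: Substitute t = -1. The i-th term has coefficient (-1)^i and exponent (m-i),
  so its value is (-1)^i * (-1)^(m-i) = (-1)^m = -1 for every i.
Step 3: All 271 terms equal -1, so Delta(-1) = 271 * (-1) = -271
Step 4: |Delta(-1)| = 271

271


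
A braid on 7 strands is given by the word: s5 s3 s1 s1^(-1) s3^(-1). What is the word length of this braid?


The word length counts the number of generators (including inverses).
Listing each generator: s5, s3, s1, s1^(-1), s3^(-1)
There are 5 generators in this braid word.

5


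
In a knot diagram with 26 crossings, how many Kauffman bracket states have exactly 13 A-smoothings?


We choose which 13 of 26 crossings get A-smoothings.
C(26, 13) = 26! / (13! * 13!)
= 10400600

10400600


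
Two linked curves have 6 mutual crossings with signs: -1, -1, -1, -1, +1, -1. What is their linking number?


Step 1: Count positive crossings: 1
Step 2: Count negative crossings: 5
Step 3: Sum of signs = 1 - 5 = -4
Step 4: Linking number = sum/2 = -4/2 = -2

-2


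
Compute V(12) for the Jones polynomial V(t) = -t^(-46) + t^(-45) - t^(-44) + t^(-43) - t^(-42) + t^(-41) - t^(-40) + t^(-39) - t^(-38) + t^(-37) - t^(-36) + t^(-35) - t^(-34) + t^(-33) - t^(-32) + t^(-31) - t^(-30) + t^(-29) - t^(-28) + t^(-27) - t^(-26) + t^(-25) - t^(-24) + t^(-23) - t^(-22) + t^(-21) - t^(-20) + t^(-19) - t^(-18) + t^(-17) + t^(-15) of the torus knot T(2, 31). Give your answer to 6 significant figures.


Substituting t = 12 into V(t) = -t^(-46) + t^(-45) - t^(-44) + t^(-43) - t^(-42) + t^(-41) - t^(-40) + t^(-39) - t^(-38) + t^(-37) - t^(-36) + t^(-35) - t^(-34) + t^(-33) - t^(-32) + t^(-31) - t^(-30) + t^(-29) - t^(-28) + t^(-27) - t^(-26) + t^(-25) - t^(-24) + t^(-23) - t^(-22) + t^(-21) - t^(-20) + t^(-19) - t^(-18) + t^(-17) + t^(-15):
  (-)t^(-46) = -2.27857e-50
  (+)t^(-45) = 2.73429e-49
  (-)t^(-44) = -3.28114e-48
  (+)t^(-43) = 3.93737e-47
  (-)t^(-42) = -4.72485e-46
  (+)t^(-41) = 5.66982e-45
  (-)t^(-40) = -6.80378e-44
  (+)t^(-39) = 8.16453e-43
  (-)t^(-38) = -9.79744e-42
  (+)t^(-37) = 1.17569e-40
  (-)t^(-36) = -1.41083e-39
  (+)t^(-35) = 1.693e-38
  (-)t^(-34) = -2.0316e-37
  (+)t^(-33) = 2.43792e-36
  (-)t^(-32) = -2.9255e-35
  (+)t^(-31) = 3.5106e-34
  (-)t^(-30) = -4.21272e-33
  (+)t^(-29) = 5.05526e-32
  (-)t^(-28) = -6.06632e-31
  (+)t^(-27) = 7.27958e-30
  (-)t^(-26) = -8.7355e-29
  (+)t^(-25) = 1.04826e-27
  (-)t^(-24) = -1.25791e-26
  (+)t^(-23) = 1.50949e-25
  (-)t^(-22) = -1.81139e-24
  (+)t^(-21) = 2.17367e-23
  (-)t^(-20) = -2.60841e-22
  (+)t^(-19) = 3.13009e-21
  (-)t^(-18) = -3.7561e-20
  (+)t^(-17) = 4.50732e-19
  (+)t^(-15) = 6.49055e-17
Sum = (-2.27857e-50) + (2.73429e-49) + (-3.28114e-48) + (3.93737e-47) + (-4.72485e-46) + (5.66982e-45) + (-6.80378e-44) + (8.16453e-43) + (-9.79744e-42) + (1.17569e-40) + (-1.41083e-39) + (1.693e-38) + (-2.0316e-37) + (2.43792e-36) + (-2.9255e-35) + (3.5106e-34) + (-4.21272e-33) + (5.05526e-32) + (-6.06632e-31) + (7.27958e-30) + (-8.7355e-29) + (1.04826e-27) + (-1.25791e-26) + (1.50949e-25) + (-1.81139e-24) + (2.17367e-23) + (-2.60841e-22) + (3.13009e-21) + (-3.7561e-20) + (4.50732e-19) + (6.49055e-17)
= 6.532153223e-17
Rounded to 6 significant figures: 6.53215e-17

6.53215e-17


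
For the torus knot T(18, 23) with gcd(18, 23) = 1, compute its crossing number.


For a torus knot T(p, q) with gcd(p,q)=1,
the crossing number is min(p*(q-1), q*(p-1)).
p*(q-1) = 18*22 = 396
q*(p-1) = 23*17 = 391
min(396, 391) = 391

391


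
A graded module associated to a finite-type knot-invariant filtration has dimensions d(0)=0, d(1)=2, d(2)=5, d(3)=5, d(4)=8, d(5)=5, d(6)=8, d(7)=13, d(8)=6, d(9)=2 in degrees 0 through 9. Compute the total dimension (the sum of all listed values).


Total dimension = d(0) + d(1) + ... + d(9)
= 0 + 2 + 5 + 5 + 8 + 5 + 8 + 13 + 6 + 2
= 54

54


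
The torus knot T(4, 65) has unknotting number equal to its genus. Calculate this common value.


For a torus knot T(p,q), both the unknotting number and genus equal (p-1)(q-1)/2.
= (4-1)(65-1)/2
= 3*64/2
= 192/2 = 96

96


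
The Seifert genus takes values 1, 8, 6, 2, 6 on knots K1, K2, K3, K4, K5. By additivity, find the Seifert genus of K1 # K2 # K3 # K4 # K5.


The Seifert genus is additive under connected sum.
Seifert genus(K1 # K2 # K3 # K4 # K5) = (1) + (8) + (6) + (2) + (6)
= 23

23


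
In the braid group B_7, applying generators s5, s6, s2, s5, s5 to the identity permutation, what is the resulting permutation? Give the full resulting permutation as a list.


Starting with identity [1, 2, 3, 4, 5, 6, 7].
Apply generators in sequence:
  After s5: [1, 2, 3, 4, 6, 5, 7]
  After s6: [1, 2, 3, 4, 6, 7, 5]
  After s2: [1, 3, 2, 4, 6, 7, 5]
  After s5: [1, 3, 2, 4, 7, 6, 5]
  After s5: [1, 3, 2, 4, 6, 7, 5]
Final permutation: [1, 3, 2, 4, 6, 7, 5]

[1, 3, 2, 4, 6, 7, 5]


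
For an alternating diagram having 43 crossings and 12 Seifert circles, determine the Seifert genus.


For alternating knots, g = (c - s + 1)/2.
= (43 - 12 + 1)/2
= 32/2 = 16

16


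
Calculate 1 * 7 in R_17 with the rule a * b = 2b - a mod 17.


1 * 7 = 2*7 - 1 mod 17
= 14 - 1 mod 17
= 13 mod 17 = 13

13


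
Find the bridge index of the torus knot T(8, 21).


The bridge number of T(p,q) is min(p,q).
min(8, 21) = 8

8


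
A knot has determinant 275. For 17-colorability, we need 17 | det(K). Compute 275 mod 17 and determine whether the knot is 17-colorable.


Step 1: A knot is p-colorable if and only if p divides its determinant.
Step 2: Compute 275 mod 17.
275 = 16 * 17 + 3
Step 3: 275 mod 17 = 3
Step 4: The knot is 17-colorable: no

3


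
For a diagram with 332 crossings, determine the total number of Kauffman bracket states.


Each crossing contributes 2 choices (A-smoothing or B-smoothing).
Total states = 2^332 = 8749002899132047697490008908470485461412677723572849745703082425639811996797503692894052708092215296

8749002899132047697490008908470485461412677723572849745703082425639811996797503692894052708092215296


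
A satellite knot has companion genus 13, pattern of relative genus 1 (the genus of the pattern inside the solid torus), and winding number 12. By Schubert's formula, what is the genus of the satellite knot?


Schubert: g(satellite) = g_rel(pattern) + |winding| * g(companion),
where g_rel(pattern) is the genus of the pattern relative to the solid torus.
= 1 + 12 * 13
= 1 + 156 = 157

157


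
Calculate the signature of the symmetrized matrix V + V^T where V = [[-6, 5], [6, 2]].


Step 1: V + V^T = [[-12, 11], [11, 4]]
Step 2: trace = -8, det = -169
Step 3: Discriminant = (-8)^2 - 4*(-169) = 740
Step 4: Eigenvalues: 9.60147, -17.6015
Step 5: Signature = (# positive eigenvalues) - (# negative eigenvalues) = 0

0


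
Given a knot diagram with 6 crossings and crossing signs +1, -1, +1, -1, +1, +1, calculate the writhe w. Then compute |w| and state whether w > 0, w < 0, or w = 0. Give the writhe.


Step 1: Count positive crossings (+1).
Positive crossings: 4
Step 2: Count negative crossings (-1).
Negative crossings: 2
Step 3: Writhe = (positive) - (negative)
w = 4 - 2 = 2
Step 4: |w| = 2, and w is positive

2


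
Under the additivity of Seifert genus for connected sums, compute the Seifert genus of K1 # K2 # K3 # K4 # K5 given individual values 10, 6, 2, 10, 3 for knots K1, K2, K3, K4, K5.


The Seifert genus is additive under connected sum.
Seifert genus(K1 # K2 # K3 # K4 # K5) = (10) + (6) + (2) + (10) + (3)
= 31

31


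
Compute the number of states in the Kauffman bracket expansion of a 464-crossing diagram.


Each crossing contributes 2 choices (A-smoothing or B-smoothing).
Total states = 2^464 = 47634102635436893179040485073748265163400240214004076398607741693502376385799646303105256699577209032590132615988260237052123652332890095616

47634102635436893179040485073748265163400240214004076398607741693502376385799646303105256699577209032590132615988260237052123652332890095616


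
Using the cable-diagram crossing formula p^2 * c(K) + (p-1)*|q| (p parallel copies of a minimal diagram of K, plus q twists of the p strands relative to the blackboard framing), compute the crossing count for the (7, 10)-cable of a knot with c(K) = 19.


Step 1: Each of the c(K) crossings of the companion diagram becomes p*p = p^2 crossings among the p parallel strands, and each of the |q| twists s_1 s_2 ... s_(p-1) adds (p-1) crossings.
  Crossings = p^2 * c(K) + (p-1)*|q|
Step 2: = 7^2 * 19 + (7-1)*10
Step 3: = 49*19 + 6*10
Step 4: = 931 + 60 = 991

991


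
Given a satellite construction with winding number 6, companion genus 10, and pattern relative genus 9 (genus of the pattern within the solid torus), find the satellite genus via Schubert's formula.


Schubert: g(satellite) = g_rel(pattern) + |winding| * g(companion),
where g_rel(pattern) is the genus of the pattern relative to the solid torus.
= 9 + 6 * 10
= 9 + 60 = 69

69


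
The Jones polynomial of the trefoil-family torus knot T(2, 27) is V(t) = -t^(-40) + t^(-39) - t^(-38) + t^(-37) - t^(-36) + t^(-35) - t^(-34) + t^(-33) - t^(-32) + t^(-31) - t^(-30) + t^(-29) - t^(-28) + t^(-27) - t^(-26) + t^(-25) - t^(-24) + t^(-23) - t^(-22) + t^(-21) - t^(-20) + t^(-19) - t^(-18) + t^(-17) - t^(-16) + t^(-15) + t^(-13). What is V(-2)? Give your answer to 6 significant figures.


Substituting t = -2 into V(t) = -t^(-40) + t^(-39) - t^(-38) + t^(-37) - t^(-36) + t^(-35) - t^(-34) + t^(-33) - t^(-32) + t^(-31) - t^(-30) + t^(-29) - t^(-28) + t^(-27) - t^(-26) + t^(-25) - t^(-24) + t^(-23) - t^(-22) + t^(-21) - t^(-20) + t^(-19) - t^(-18) + t^(-17) - t^(-16) + t^(-15) + t^(-13):
  (-)t^(-40) = -9.09495e-13
  (+)t^(-39) = -1.81899e-12
  (-)t^(-38) = -3.63798e-12
  (+)t^(-37) = -7.27596e-12
  (-)t^(-36) = -1.45519e-11
  (+)t^(-35) = -2.91038e-11
  (-)t^(-34) = -5.82077e-11
  (+)t^(-33) = -1.16415e-10
  (-)t^(-32) = -2.32831e-10
  (+)t^(-31) = -4.65661e-10
  (-)t^(-30) = -9.31323e-10
  (+)t^(-29) = -1.86265e-09
  (-)t^(-28) = -3.72529e-09
  (+)t^(-27) = -7.45058e-09
  (-)t^(-26) = -1.49012e-08
  (+)t^(-25) = -2.98023e-08
  (-)t^(-24) = -5.96046e-08
  (+)t^(-23) = -1.19209e-07
  (-)t^(-22) = -2.38419e-07
  (+)t^(-21) = -4.76837e-07
  (-)t^(-20) = -9.53674e-07
  (+)t^(-19) = -1.90735e-06
  (-)t^(-18) = -3.8147e-06
  (+)t^(-17) = -7.62939e-06
  (-)t^(-16) = -1.52588e-05
  (+)t^(-15) = -3.05176e-05
  (+)t^(-13) = -0.00012207
Sum = (-9.09495e-13) + (-1.81899e-12) + (-3.63798e-12) + (-7.27596e-12) + (-1.45519e-11) + (-2.91038e-11) + (-5.82077e-11) + (-1.16415e-10) + (-2.32831e-10) + (-4.65661e-10) + (-9.31323e-10) + (-1.86265e-09) + (-3.72529e-09) + (-7.45058e-09) + (-1.49012e-08) + (-2.98023e-08) + (-5.96046e-08) + (-1.19209e-07) + (-2.38419e-07) + (-4.76837e-07) + (-9.53674e-07) + (-1.90735e-06) + (-3.8147e-06) + (-7.62939e-06) + (-1.52588e-05) + (-3.05176e-05) + (-0.00012207)
= -0.0001831054678
Rounded to 6 significant figures: -0.000183105

-0.000183105


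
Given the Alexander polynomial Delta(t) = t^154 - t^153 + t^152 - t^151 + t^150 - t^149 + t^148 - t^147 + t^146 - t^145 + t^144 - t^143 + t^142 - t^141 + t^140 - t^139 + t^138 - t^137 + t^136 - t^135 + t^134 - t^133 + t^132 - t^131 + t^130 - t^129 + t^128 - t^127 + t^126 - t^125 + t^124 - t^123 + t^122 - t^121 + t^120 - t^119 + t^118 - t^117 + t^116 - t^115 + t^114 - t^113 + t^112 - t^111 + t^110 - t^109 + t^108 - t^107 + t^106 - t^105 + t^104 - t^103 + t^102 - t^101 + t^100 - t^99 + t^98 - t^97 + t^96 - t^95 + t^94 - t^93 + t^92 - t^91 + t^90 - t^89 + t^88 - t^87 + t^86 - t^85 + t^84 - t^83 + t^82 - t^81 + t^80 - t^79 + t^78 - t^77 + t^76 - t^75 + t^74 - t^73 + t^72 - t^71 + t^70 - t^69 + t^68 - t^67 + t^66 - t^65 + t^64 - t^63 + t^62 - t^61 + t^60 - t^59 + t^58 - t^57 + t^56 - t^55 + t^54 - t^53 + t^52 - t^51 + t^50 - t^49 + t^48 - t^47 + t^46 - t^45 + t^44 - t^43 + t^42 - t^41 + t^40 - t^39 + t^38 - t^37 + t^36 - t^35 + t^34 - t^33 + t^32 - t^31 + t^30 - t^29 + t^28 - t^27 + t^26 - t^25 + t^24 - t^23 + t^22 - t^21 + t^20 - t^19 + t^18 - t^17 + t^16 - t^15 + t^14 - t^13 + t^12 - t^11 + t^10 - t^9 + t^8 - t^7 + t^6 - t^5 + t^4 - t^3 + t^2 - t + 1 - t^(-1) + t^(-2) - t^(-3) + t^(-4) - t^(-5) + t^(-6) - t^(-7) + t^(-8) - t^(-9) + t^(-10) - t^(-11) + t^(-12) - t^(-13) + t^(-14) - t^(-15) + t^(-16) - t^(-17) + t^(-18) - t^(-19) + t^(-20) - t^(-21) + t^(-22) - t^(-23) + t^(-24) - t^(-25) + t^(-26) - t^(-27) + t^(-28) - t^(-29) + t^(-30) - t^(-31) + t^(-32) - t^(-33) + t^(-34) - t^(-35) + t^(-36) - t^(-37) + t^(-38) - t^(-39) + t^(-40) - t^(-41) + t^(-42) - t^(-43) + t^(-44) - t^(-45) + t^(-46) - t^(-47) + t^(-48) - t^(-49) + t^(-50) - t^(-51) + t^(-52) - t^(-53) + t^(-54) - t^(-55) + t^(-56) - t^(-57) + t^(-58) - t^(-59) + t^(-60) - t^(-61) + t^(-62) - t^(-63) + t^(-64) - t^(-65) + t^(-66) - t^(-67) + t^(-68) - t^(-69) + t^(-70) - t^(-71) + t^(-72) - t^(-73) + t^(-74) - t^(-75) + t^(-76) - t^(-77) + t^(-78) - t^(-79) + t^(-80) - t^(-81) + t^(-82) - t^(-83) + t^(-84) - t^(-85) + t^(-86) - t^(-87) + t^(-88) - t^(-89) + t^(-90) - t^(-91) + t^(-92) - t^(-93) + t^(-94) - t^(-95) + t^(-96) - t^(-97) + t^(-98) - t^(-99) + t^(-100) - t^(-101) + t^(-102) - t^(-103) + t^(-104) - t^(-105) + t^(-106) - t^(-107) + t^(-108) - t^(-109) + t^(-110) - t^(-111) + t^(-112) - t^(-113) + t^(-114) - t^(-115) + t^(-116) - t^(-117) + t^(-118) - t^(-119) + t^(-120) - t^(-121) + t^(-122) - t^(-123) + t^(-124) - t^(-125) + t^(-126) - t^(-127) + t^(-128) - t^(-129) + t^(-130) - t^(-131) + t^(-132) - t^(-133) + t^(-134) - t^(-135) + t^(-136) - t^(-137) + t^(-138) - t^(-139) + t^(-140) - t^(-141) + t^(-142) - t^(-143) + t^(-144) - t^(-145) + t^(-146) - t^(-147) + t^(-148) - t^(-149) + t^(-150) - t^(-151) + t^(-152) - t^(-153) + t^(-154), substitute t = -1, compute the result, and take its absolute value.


Step 1: The polynomial has 309 terms with alternating signs, exponents from 154 down to -154.
Step 2: Substitute t = -1. The i-th term has coefficient (-1)^i and exponent (m-i),
  so its value is (-1)^i * (-1)^(m-i) = (-1)^m = 1 for every i.
Step 3: All 309 terms equal 1, so Delta(-1) = 309 * (1) = 309
Step 4: |Delta(-1)| = 309

309


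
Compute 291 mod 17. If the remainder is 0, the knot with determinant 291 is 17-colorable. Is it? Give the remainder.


Step 1: A knot is p-colorable if and only if p divides its determinant.
Step 2: Compute 291 mod 17.
291 = 17 * 17 + 2
Step 3: 291 mod 17 = 2
Step 4: The knot is 17-colorable: no

2


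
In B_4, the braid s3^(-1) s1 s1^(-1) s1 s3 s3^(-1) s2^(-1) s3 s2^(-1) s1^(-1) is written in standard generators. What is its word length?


The word length counts the number of generators (including inverses).
Listing each generator: s3^(-1), s1, s1^(-1), s1, s3, s3^(-1), s2^(-1), s3, s2^(-1), s1^(-1)
There are 10 generators in this braid word.

10


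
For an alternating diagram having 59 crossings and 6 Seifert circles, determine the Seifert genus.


For alternating knots, g = (c - s + 1)/2.
= (59 - 6 + 1)/2
= 54/2 = 27

27


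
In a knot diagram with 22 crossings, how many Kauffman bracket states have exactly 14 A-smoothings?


We choose which 14 of 22 crossings get A-smoothings.
C(22, 14) = 22! / (14! * 8!)
= 319770

319770


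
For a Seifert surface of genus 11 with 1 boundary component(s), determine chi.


chi = 2 - 2g - b
= 2 - 2*11 - 1
= 2 - 22 - 1 = -21

-21


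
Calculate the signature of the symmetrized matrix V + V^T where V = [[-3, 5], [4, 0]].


Step 1: V + V^T = [[-6, 9], [9, 0]]
Step 2: trace = -6, det = -81
Step 3: Discriminant = (-6)^2 - 4*(-81) = 360
Step 4: Eigenvalues: 6.48683, -12.4868
Step 5: Signature = (# positive eigenvalues) - (# negative eigenvalues) = 0

0


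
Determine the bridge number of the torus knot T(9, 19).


The bridge number of T(p,q) is min(p,q).
min(9, 19) = 9

9


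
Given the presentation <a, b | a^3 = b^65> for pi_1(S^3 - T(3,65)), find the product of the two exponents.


The relation is a^3 = b^65.
Product of exponents = 3 * 65
= 195

195


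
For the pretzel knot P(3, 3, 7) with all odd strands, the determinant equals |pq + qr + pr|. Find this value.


Step 1: Compute pq + qr + pr.
pq = 3*3 = 9
qr = 3*7 = 21
pr = 3*7 = 21
pq + qr + pr = 9 + 21 + 21 = 51
Step 2: Take absolute value.
det(P(3,3,7)) = |51| = 51

51


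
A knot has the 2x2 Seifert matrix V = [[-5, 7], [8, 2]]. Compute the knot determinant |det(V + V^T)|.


Step 1: Form V + V^T where V = [[-5, 7], [8, 2]]
  V^T = [[-5, 8], [7, 2]]
  V + V^T = [[-10, 15], [15, 4]]
Step 2: det(V + V^T) = (-10)*4 - 15*15
  = -40 - 225 = -265
Step 3: Knot determinant = |det(V + V^T)| = |-265| = 265

265


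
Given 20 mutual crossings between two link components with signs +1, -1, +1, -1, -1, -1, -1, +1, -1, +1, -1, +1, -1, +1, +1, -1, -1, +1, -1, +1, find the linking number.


Step 1: Count positive crossings: 9
Step 2: Count negative crossings: 11
Step 3: Sum of signs = 9 - 11 = -2
Step 4: Linking number = sum/2 = -2/2 = -1

-1


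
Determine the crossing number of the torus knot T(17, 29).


For a torus knot T(p, q) with gcd(p,q)=1,
the crossing number is min(p*(q-1), q*(p-1)).
p*(q-1) = 17*28 = 476
q*(p-1) = 29*16 = 464
min(476, 464) = 464

464


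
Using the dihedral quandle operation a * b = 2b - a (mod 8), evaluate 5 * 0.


5 * 0 = 2*0 - 5 mod 8
= 0 - 5 mod 8
= -5 mod 8 = 3

3


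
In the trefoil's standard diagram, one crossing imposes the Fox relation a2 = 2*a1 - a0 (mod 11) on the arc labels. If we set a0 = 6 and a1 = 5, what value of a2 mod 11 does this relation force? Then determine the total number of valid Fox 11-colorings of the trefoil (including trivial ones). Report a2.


Step 1: Apply the given crossing relation 2*a1 - a0 - a2 = 0 (mod 11).
  a2 = 2*a1 - a0 mod 11
  a2 = 2*5 - 6 mod 11
  a2 = 10 - 6 mod 11
  a2 = 4 mod 11 = 4
Step 2: The trefoil has determinant 3.
  Number of Fox p-colorings (p prime) is p^2 if p = 3, else p.
  Since 11 does not divide 3, only trivial (constant) colorings exist.
  (So the trial a0 = 6, a1 = 5 with a0 != a1 does NOT extend to a valid coloring of the whole trefoil: the other two crossing relations require 3*(a1 - a0) = 0 (mod 11), which fails.)
  Total colorings = 11
Step 3: a2 = 4, total Fox 11-colorings = 11

4


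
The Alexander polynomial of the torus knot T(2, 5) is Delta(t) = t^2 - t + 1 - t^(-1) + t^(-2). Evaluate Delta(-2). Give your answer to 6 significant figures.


Substituting t = -2 into Delta(t) = t^2 - t + 1 - t^(-1) + t^(-2):
Term values: (4) + (2) + (1) + (0.5) + (0.25)
Sum = 7.75
Rounded to 6 significant figures: 7.75

7.75


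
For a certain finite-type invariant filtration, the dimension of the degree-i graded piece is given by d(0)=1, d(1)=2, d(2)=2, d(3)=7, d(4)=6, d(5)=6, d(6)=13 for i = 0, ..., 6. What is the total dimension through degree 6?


Total dimension = d(0) + d(1) + ... + d(6)
= 1 + 2 + 2 + 7 + 6 + 6 + 13
= 37

37


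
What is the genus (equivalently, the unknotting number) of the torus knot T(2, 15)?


For a torus knot T(p,q), both the unknotting number and genus equal (p-1)(q-1)/2.
= (2-1)(15-1)/2
= 1*14/2
= 14/2 = 7

7


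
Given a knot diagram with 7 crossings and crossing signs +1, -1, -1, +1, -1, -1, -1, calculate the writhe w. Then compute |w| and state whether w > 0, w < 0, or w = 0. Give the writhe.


Step 1: Count positive crossings (+1).
Positive crossings: 2
Step 2: Count negative crossings (-1).
Negative crossings: 5
Step 3: Writhe = (positive) - (negative)
w = 2 - 5 = -3
Step 4: |w| = 3, and w is negative

-3


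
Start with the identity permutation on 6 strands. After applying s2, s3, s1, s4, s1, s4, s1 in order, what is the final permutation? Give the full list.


Starting with identity [1, 2, 3, 4, 5, 6].
Apply generators in sequence:
  After s2: [1, 3, 2, 4, 5, 6]
  After s3: [1, 3, 4, 2, 5, 6]
  After s1: [3, 1, 4, 2, 5, 6]
  After s4: [3, 1, 4, 5, 2, 6]
  After s1: [1, 3, 4, 5, 2, 6]
  After s4: [1, 3, 4, 2, 5, 6]
  After s1: [3, 1, 4, 2, 5, 6]
Final permutation: [3, 1, 4, 2, 5, 6]

[3, 1, 4, 2, 5, 6]


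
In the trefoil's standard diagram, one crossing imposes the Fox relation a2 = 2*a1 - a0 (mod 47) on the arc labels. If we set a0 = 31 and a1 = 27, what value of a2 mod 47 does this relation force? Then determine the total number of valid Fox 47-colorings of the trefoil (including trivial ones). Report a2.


Step 1: Apply the given crossing relation 2*a1 - a0 - a2 = 0 (mod 47).
  a2 = 2*a1 - a0 mod 47
  a2 = 2*27 - 31 mod 47
  a2 = 54 - 31 mod 47
  a2 = 23 mod 47 = 23
Step 2: The trefoil has determinant 3.
  Number of Fox p-colorings (p prime) is p^2 if p = 3, else p.
  Since 47 does not divide 3, only trivial (constant) colorings exist.
  (So the trial a0 = 31, a1 = 27 with a0 != a1 does NOT extend to a valid coloring of the whole trefoil: the other two crossing relations require 3*(a1 - a0) = 0 (mod 47), which fails.)
  Total colorings = 47
Step 3: a2 = 23, total Fox 47-colorings = 47

23


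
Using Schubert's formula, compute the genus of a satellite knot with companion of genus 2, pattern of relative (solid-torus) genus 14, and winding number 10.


Schubert: g(satellite) = g_rel(pattern) + |winding| * g(companion),
where g_rel(pattern) is the genus of the pattern relative to the solid torus.
= 14 + 10 * 2
= 14 + 20 = 34

34


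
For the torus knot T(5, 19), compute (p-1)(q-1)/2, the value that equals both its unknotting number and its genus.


For a torus knot T(p,q), both the unknotting number and genus equal (p-1)(q-1)/2.
= (5-1)(19-1)/2
= 4*18/2
= 72/2 = 36

36


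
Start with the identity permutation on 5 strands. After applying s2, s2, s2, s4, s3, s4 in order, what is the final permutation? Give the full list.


Starting with identity [1, 2, 3, 4, 5].
Apply generators in sequence:
  After s2: [1, 3, 2, 4, 5]
  After s2: [1, 2, 3, 4, 5]
  After s2: [1, 3, 2, 4, 5]
  After s4: [1, 3, 2, 5, 4]
  After s3: [1, 3, 5, 2, 4]
  After s4: [1, 3, 5, 4, 2]
Final permutation: [1, 3, 5, 4, 2]

[1, 3, 5, 4, 2]


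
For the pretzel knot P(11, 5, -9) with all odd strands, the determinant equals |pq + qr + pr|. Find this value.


Step 1: Compute pq + qr + pr.
pq = 11*5 = 55
qr = 5*(-9) = -45
pr = 11*(-9) = -99
pq + qr + pr = 55 + (-45) + (-99) = -89
Step 2: Take absolute value.
det(P(11,5,-9)) = |-89| = 89

89


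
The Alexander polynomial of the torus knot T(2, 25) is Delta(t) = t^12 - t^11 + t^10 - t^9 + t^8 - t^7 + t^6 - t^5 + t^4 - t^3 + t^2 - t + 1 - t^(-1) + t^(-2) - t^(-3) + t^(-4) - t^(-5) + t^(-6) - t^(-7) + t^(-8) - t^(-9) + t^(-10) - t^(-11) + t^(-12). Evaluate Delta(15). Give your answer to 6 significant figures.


Substituting t = 15 into Delta(t) = t^12 - t^11 + t^10 - t^9 + t^8 - t^7 + t^6 - t^5 + t^4 - t^3 + t^2 - t + 1 - t^(-1) + t^(-2) - t^(-3) + t^(-4) - t^(-5) + t^(-6) - t^(-7) + t^(-8) - t^(-9) + t^(-10) - t^(-11) + t^(-12):
Term values: (129746337890625) + (-8649755859375) + (576650390625) + (-38443359375) + (2562890625) + (-170859375) + (11390625) + (-759375) + (50625) + (-3375) + (225) + (-15) + (1) + (-0.0666667) + (0.00444444) + (-0.000296296) + (1.97531e-05) + (-1.31687e-06) + (8.77915e-08) + (-5.85277e-09) + (3.90184e-10) + (-2.60123e-11) + (1.73415e-12) + (-1.1561e-13) + (7.70735e-15)
Sum = 1.216371918e+14
Rounded to 6 significant figures: 1.21637e+14

1.21637e+14


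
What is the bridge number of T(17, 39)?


The bridge number of T(p,q) is min(p,q).
min(17, 39) = 17

17


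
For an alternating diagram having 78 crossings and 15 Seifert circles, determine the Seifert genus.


For alternating knots, g = (c - s + 1)/2.
= (78 - 15 + 1)/2
= 64/2 = 32

32


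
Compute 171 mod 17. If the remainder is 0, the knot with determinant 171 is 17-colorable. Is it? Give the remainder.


Step 1: A knot is p-colorable if and only if p divides its determinant.
Step 2: Compute 171 mod 17.
171 = 10 * 17 + 1
Step 3: 171 mod 17 = 1
Step 4: The knot is 17-colorable: no

1


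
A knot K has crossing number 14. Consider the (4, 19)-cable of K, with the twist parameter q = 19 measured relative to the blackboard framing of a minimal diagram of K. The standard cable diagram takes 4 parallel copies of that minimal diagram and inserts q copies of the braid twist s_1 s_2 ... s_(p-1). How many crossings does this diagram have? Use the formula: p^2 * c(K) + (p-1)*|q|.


Step 1: Each of the c(K) crossings of the companion diagram becomes p*p = p^2 crossings among the p parallel strands, and each of the |q| twists s_1 s_2 ... s_(p-1) adds (p-1) crossings.
  Crossings = p^2 * c(K) + (p-1)*|q|
Step 2: = 4^2 * 14 + (4-1)*19
Step 3: = 16*14 + 3*19
Step 4: = 224 + 57 = 281

281


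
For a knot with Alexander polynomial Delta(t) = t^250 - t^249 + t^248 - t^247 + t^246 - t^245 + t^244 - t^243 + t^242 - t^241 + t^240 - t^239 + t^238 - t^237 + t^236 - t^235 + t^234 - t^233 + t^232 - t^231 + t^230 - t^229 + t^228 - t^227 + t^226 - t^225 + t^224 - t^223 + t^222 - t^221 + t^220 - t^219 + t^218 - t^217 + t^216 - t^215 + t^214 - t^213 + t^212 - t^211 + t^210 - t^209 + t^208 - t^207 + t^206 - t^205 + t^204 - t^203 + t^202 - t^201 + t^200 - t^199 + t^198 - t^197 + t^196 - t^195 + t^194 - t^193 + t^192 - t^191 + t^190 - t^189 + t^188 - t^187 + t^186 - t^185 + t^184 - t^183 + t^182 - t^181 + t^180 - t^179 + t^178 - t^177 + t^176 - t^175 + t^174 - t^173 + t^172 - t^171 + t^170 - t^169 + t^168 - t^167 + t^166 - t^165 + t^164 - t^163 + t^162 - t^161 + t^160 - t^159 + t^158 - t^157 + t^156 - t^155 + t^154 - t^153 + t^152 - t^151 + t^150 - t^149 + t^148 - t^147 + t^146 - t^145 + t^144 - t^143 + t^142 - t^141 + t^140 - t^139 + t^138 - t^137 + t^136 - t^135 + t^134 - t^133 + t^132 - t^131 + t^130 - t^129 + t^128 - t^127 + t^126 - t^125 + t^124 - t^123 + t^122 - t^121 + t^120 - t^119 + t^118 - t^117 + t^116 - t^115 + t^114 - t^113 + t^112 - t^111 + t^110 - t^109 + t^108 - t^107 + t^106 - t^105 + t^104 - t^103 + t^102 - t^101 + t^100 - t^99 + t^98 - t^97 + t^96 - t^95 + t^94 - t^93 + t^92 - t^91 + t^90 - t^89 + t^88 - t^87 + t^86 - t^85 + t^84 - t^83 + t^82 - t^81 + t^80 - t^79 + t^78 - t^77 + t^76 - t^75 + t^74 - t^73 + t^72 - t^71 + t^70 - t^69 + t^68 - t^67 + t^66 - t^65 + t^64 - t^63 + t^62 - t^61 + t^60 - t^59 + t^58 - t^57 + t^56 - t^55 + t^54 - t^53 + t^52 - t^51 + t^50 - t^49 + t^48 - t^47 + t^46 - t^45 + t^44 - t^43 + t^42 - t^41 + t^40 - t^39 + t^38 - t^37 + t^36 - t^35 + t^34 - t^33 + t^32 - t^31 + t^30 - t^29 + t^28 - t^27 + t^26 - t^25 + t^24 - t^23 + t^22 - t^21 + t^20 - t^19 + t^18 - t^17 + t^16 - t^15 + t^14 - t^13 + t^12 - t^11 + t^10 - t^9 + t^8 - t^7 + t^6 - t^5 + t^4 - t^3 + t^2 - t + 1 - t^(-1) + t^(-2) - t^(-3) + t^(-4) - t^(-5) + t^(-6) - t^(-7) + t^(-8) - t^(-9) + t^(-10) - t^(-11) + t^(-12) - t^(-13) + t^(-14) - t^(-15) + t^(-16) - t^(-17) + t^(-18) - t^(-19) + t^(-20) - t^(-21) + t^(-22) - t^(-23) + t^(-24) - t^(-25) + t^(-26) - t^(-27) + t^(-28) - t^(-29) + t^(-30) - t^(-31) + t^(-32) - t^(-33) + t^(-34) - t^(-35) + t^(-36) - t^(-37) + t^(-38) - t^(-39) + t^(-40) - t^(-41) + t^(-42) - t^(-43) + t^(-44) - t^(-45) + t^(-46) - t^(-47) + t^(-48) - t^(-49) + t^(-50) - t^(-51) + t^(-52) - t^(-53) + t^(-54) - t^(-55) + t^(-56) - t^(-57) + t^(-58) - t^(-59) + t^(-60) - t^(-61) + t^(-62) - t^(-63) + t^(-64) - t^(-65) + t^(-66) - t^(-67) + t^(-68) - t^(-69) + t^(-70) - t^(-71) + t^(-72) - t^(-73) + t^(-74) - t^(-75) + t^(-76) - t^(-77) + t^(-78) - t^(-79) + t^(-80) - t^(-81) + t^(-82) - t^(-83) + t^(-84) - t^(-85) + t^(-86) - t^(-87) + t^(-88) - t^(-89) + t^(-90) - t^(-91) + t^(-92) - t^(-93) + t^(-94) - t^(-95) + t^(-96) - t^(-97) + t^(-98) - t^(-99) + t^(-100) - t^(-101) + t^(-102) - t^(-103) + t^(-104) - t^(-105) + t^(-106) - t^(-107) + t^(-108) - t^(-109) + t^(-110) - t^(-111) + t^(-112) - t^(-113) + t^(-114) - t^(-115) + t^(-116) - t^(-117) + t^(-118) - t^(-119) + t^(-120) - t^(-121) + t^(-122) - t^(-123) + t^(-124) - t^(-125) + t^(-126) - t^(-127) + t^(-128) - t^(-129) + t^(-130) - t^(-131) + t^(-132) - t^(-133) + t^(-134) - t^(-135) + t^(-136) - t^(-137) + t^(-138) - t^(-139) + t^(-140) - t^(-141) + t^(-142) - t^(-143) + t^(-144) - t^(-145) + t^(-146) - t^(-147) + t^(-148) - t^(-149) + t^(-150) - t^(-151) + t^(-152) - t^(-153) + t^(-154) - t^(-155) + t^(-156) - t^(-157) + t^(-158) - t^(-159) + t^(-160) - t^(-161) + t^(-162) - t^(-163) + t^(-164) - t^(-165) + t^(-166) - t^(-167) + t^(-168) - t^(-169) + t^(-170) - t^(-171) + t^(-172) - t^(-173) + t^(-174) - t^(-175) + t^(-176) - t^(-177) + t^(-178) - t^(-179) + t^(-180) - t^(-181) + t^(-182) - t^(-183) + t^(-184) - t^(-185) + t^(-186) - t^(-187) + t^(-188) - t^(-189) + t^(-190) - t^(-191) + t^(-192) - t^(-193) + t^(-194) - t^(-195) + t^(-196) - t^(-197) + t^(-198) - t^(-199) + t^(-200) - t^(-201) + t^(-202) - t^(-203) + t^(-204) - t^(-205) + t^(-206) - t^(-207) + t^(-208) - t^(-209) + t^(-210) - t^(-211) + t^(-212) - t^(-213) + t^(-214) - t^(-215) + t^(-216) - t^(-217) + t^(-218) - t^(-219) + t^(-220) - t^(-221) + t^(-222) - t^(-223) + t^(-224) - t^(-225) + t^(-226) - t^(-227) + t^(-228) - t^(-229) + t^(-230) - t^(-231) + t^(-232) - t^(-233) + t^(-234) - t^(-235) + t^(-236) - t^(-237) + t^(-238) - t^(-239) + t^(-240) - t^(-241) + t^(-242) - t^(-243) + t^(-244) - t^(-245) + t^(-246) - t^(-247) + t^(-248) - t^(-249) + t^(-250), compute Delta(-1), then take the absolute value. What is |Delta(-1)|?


Step 1: The polynomial has 501 terms with alternating signs, exponents from 250 down to -250.
Step 2: Substitute t = -1. The i-th term has coefficient (-1)^i and exponent (m-i),
  so its value is (-1)^i * (-1)^(m-i) = (-1)^m = 1 for every i.
Step 3: All 501 terms equal 1, so Delta(-1) = 501 * (1) = 501
Step 4: |Delta(-1)| = 501

501
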